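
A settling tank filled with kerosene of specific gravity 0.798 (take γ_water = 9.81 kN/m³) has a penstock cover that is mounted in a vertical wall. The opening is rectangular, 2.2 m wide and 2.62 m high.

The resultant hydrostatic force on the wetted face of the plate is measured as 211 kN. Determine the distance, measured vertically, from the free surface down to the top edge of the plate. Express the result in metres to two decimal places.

d_top ≈ 3.37 m

γ = 0.798 × 9.81 = 7.82838 kN/m³.
A = 2.2 × 2.62 = 5.764 m².
From F = γ·h_c·A, the centroid depth is h_c = 211/(7.82838 × 5.764) = 4.67613 m.
The centroid lies 2.62/2 = 1.31 m below the top edge, so the top edge sits at h_top = 4.67613 − 1.31 = 3.36613 m below the surface.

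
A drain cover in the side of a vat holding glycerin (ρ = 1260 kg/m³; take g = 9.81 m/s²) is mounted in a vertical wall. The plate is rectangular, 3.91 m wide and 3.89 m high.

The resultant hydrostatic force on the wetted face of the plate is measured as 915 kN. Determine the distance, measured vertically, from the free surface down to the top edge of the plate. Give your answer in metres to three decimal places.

d_top ≈ 2.922 m

γ = ρg = 1260 × 9.81 / 1000 = 12.3606 kN/m³.
A = 3.91 × 3.89 = 15.2099 m².
From F = γ·h_c·A, the centroid depth is h_c = 915/(12.3606 × 15.2099) = 4.86693 m.
The centroid lies 3.89/2 = 1.945 m below the top edge, so the top edge sits at h_top = 4.86693 − 1.945 = 2.92193 m below the surface.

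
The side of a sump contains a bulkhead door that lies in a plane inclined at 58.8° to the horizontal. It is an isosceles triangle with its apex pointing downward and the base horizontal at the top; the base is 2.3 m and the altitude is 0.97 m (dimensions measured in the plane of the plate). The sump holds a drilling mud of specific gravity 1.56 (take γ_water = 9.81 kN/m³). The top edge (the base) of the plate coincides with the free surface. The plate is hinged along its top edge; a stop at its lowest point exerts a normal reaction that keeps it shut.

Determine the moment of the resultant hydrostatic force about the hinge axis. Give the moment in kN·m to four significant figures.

M ≈ 2.290 kN·m

γ = 1.56 × 9.81 = 15.3036 kN/m³.
Let θ = 58.8° be the plate's angle to the horizontal; measure y along the incline from where the plane meets the free surface. Vertical depth h = y·sinθ with sinθ = 0.855364.
With the apex down, the centroid sits h/3 = 0.97/3 = 0.323333 m below the base (the top edge), so y_c = 0.323333 m and h_c = 0.323333 × 0.855364 = 0.276567 m.
A = ½ × 2.3 × 0.97 = 1.1155 m².
Resultant F = γ·h_c·A = 15.3036 × 0.276567 × 1.1155 = 4.72132 kN.
I_c = b·h³/36 = 2.3 × 0.97³/36 = 0.0583097 m⁴.
Centre of pressure: y_p = y_c + I_c/(y_c·A) = 0.323333 + 0.0583097/(0.323333 × 1.1155) = 0.323333 + 0.161667 = 0.485 m along the plane.
The resultant acts 0.323333 + 0.161667 = 0.485 m (along the plate) below the hinge at the top edge, so the moment about the hinge is M = F × 0.485 = 4.72132 × 0.485 = 2.28984 kN·m.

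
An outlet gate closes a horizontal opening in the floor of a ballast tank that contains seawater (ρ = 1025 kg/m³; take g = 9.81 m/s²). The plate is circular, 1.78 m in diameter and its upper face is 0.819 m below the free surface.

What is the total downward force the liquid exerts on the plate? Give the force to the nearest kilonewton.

F ≈ 20 kN

γ = ρg = 1025 × 9.81 / 1000 = 10.05525 kN/m³.
The plate is horizontal, so pressure is uniform at p = γ·h = 10.05525 × 0.819 = 8.23525 kN/m².
A = π(0.89)² = 2.48846 m².
F = p·A = 8.23525 × 2.48846 = 20.4931 kN.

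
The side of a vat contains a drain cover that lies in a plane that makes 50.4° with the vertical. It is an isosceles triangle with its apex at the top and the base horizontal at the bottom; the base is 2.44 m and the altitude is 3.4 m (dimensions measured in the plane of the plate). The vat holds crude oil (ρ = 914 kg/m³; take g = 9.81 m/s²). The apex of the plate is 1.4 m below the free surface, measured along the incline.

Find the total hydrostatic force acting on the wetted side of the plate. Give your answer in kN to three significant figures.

γ = ρg = 914 × 9.81 / 1000 = 8.96634 kN/m³.
The plate makes 50.4° with the vertical, i.e. θ = 90° − 50.4° = 39.6° to the horizontal. Measuring y along the incline from the free-surface line, vertical depth h = y·sinθ with sinθ = 0.637424.
With the apex up, the centroid sits 2h/3 = 2 × 3.4/3 = 2.26667 m below the apex, so y_c = 1.4 + 2.26667 = 3.66667 m and h_c = 3.66667 × 0.637424 = 2.33722 m.
A = ½ × 2.44 × 3.4 = 4.148 m².
Resultant F = γ·h_c·A = 8.96634 × 2.33722 × 4.148 = 86.9268 kN.

F ≈ 86.9 kN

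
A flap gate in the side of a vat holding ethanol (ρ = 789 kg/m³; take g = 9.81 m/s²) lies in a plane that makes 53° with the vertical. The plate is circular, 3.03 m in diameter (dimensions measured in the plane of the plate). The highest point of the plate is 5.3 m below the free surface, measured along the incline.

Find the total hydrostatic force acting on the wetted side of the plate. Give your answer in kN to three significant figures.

F ≈ 229 kN

γ = ρg = 789 × 9.81 / 1000 = 7.74009 kN/m³.
The plate makes 53° with the vertical, i.e. θ = 90° − 53° = 37° to the horizontal. Measuring y along the incline from the free-surface line, vertical depth h = y·sinθ with sinθ = 0.601815.
The centroid is at the centre, 1.515 m below the top of the plate, so y_c = 5.3 + 1.515 = 6.815 m and h_c = 6.815 × 0.601815 = 4.10137 m.
A = π(1.515)² = 7.21066 m².
Resultant F = γ·h_c·A = 7.74009 × 4.10137 × 7.21066 = 228.902 kN.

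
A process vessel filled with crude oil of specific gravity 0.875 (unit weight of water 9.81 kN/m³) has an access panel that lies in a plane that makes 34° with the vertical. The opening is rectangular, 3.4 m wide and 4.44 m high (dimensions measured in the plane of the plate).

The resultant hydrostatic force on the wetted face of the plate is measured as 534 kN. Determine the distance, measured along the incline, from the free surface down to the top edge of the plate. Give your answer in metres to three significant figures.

y_top ≈ 2.75 m

γ = 0.875 × 9.81 = 8.58375 kN/m³.
A = 3.4 × 4.44 = 15.096 m².
From F = γ·h_c·A, the centroid depth is h_c = 534/(8.58375 × 15.096) = 4.121 m.
The plate makes 34° with the vertical, i.e. θ = 90° − 34° = 56° to the horizontal. Measuring y along the incline from the free-surface line, vertical depth h = y·sinθ with sinθ = 0.829038.
Along the incline, y_c = h_c/sinθ = 4.121/0.829038 = 4.97082 m.
The centroid lies 4.44/2 = 2.22 m below the top edge, so the top edge sits at y_top = 4.97082 − 2.22 = 2.75082 m along the incline.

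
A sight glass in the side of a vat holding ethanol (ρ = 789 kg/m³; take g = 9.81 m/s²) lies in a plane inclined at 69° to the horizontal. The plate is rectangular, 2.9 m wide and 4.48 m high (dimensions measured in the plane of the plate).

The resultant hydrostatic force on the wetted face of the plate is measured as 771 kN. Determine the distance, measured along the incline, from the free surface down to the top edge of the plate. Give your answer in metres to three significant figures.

γ = ρg = 789 × 9.81 / 1000 = 7.74009 kN/m³.
A = 2.9 × 4.48 = 12.992 m².
From F = γ·h_c·A, the centroid depth is h_c = 771/(7.74009 × 12.992) = 7.66712 m.
Let θ = 69° be the plate's angle to the horizontal; measure y along the incline from where the plane meets the free surface. Vertical depth h = y·sinθ with sinθ = 0.933580.
Along the incline, y_c = h_c/sinθ = 7.66712/0.933580 = 8.2126 m.
The centroid lies 4.48/2 = 2.24 m below the top edge, so the top edge sits at y_top = 8.2126 − 2.24 = 5.9726 m along the incline.

y_top ≈ 5.97 m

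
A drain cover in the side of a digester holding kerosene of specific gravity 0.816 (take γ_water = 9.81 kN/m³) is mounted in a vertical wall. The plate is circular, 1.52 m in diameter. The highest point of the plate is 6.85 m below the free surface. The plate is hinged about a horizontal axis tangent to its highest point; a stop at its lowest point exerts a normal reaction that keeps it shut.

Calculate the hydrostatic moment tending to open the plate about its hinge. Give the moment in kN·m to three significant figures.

M ≈ 86.1 kN·m

γ = 0.816 × 9.81 = 8.00496 kN/m³.
The centroid is at the centre, 0.76 m below the top of the plate, so the centroid depth is h_c = 6.85 + 0.76 = 7.61 m.
A = π(0.76)² = 1.81458 m².
Resultant F = γ·h_c·A = 8.00496 × 7.61 × 1.81458 = 110.54 kN.
I_c = πr⁴/4 = π × 0.76⁴/4 = 0.262026 m⁴.
Centre of pressure: y_p = y_c + I_c/(y_c·A) = 7.61 + 0.262026/(7.61 × 1.81458) = 7.61 + 0.0189751 = 7.62898 m along the plane.
The resultant acts 0.76 + 0.0189751 = 0.778975 m (along the plate) below the hinge at the top edge, so the moment about the hinge is M = F × 0.778975 = 110.54 × 0.778975 = 86.1079 kN·m.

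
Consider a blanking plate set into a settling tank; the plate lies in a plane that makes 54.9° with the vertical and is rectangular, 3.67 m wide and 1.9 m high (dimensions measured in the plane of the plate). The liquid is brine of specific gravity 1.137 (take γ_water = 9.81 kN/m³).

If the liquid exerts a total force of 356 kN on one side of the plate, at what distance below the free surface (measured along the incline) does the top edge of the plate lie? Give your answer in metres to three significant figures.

y_top ≈ 7.01 m

γ = 1.137 × 9.81 = 11.15397 kN/m³.
A = 3.67 × 1.9 = 6.973 m².
From F = γ·h_c·A, the centroid depth is h_c = 356/(11.15397 × 6.973) = 4.57721 m.
The plate makes 54.9° with the vertical, i.e. θ = 90° − 54.9° = 35.1° to the horizontal. Measuring y along the incline from the free-surface line, vertical depth h = y·sinθ with sinθ = 0.575005.
Along the incline, y_c = h_c/sinθ = 4.57721/0.575005 = 7.9603 m.
The centroid lies 1.9/2 = 0.95 m below the top edge, so the top edge sits at y_top = 7.9603 − 0.95 = 7.0103 m along the incline.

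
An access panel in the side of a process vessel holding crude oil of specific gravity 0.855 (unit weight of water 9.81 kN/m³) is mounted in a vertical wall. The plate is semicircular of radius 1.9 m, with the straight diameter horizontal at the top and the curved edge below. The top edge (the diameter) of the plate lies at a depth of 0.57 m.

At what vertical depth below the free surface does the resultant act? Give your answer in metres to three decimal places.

γ = 0.855 × 9.81 = 8.38755 kN/m³.
The centroid of a semicircle lies 4r/(3π) = 0.806385 m from the diameter, here below the top edge, so the centroid depth is h_c = 0.57 + 0.806385 = 1.37638 m.
A = πr²/2 = π × 1.9²/2 = 5.67057 m².
Resultant F = γ·h_c·A = 8.38755 × 1.37638 × 5.67057 = 65.4636 kN.
I_c = (π/8 − 8/(9π))·r⁴ = 0.109757 × 1.9⁴ = 1.43036 m⁴.
Centre of pressure: y_p = y_c + I_c/(y_c·A) = 1.37638 + 1.43036/(1.37638 × 5.67057) = 1.37638 + 0.183265 = 1.55964 m along the plane.

h_p = 1.560 m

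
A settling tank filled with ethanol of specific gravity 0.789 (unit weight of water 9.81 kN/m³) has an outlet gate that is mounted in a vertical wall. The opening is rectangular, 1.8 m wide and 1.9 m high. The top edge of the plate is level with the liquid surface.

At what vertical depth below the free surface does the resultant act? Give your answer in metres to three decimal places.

γ = 0.789 × 9.81 = 7.74009 kN/m³.
The centroid lies 1.9/2 = 0.95 m below the top edge, so the centroid depth is h_c = 0.95 m.
A = 1.8 × 1.9 = 3.42 m².
Resultant F = γ·h_c·A = 7.74009 × 0.95 × 3.42 = 25.1476 kN.
I_c = b·h³/12 = 1.8 × 1.9³/12 = 1.02885 m⁴.
Centre of pressure: y_p = y_c + I_c/(y_c·A) = 0.95 + 1.02885/(0.95 × 3.42) = 0.95 + 0.316667 = 1.26667 m along the plane.

h_p = 1.267 m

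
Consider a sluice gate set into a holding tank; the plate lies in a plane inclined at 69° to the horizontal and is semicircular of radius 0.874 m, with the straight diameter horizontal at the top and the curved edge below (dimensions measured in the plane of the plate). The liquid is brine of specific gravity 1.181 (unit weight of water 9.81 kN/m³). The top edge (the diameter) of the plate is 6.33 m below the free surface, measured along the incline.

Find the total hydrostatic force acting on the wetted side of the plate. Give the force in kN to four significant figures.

F ≈ 86.97 kN

γ = 1.181 × 9.81 = 11.58561 kN/m³.
Let θ = 69° be the plate's angle to the horizontal; measure y along the incline from where the plane meets the free surface. Vertical depth h = y·sinθ with sinθ = 0.933580.
The centroid of a semicircle lies 4r/(3π) = 0.370937 m from the diameter, here below the top edge, so y_c = 6.33 + 0.370937 = 6.70094 m and h_c = 6.70094 × 0.933580 = 6.25586 m.
A = πr²/2 = π × 0.874²/2 = 1.19989 m².
Resultant F = γ·h_c·A = 11.58561 × 6.25586 × 1.19989 = 86.9656 kN.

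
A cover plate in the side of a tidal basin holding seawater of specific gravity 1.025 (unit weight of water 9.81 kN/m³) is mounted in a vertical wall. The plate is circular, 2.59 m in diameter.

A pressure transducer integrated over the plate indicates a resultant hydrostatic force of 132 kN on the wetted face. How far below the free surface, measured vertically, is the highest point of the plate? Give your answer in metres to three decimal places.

γ = 1.025 × 9.81 = 10.05525 kN/m³.
A = π(1.295)² = 5.26853 m².
From F = γ·h_c·A, the centroid depth is h_c = 132/(10.05525 × 5.26853) = 2.49168 m.
The centroid is at the centre, 1.295 m below the top of the plate, so the highest point sits at h_top = 2.49168 − 1.295 = 1.19668 m below the surface.

d_top ≈ 1.197 m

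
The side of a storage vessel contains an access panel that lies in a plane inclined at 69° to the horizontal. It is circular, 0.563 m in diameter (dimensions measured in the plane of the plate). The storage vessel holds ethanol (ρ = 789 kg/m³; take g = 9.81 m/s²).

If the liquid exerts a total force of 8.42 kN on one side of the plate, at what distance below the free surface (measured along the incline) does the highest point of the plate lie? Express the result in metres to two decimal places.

y_top ≈ 4.40 m

γ = ρg = 789 × 9.81 / 1000 = 7.74009 kN/m³.
A = π(0.2815)² = 0.248947 m².
From F = γ·h_c·A, the centroid depth is h_c = 8.42/(7.74009 × 0.248947) = 4.36978 m.
Let θ = 69° be the plate's angle to the horizontal; measure y along the incline from where the plane meets the free surface. Vertical depth h = y·sinθ with sinθ = 0.933580.
Along the incline, y_c = h_c/sinθ = 4.36978/0.933580 = 4.68067 m.
The centroid is at the centre, 0.2815 m below the top of the plate, so the highest point sits at y_top = 4.68067 − 0.2815 = 4.39917 m along the incline.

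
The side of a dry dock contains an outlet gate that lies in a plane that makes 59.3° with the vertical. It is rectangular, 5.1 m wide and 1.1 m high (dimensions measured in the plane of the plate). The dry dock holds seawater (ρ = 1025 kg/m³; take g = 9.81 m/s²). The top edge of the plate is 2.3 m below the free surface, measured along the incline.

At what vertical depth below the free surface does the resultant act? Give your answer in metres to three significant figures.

γ = ρg = 1025 × 9.81 / 1000 = 10.05525 kN/m³.
The plate makes 59.3° with the vertical, i.e. θ = 90° − 59.3° = 30.7° to the horizontal. Measuring y along the incline from the free-surface line, vertical depth h = y·sinθ with sinθ = 0.510543.
The centroid lies 1.1/2 = 0.55 m below the top edge, so y_c = 2.3 + 0.55 = 2.85 m and h_c = 2.85 × 0.510543 = 1.45505 m.
A = 5.1 × 1.1 = 5.61 m².
Resultant F = γ·h_c·A = 10.05525 × 1.45505 × 5.61 = 82.0793 kN.
I_c = b·h³/12 = 5.1 × 1.1³/12 = 0.565675 m⁴.
Centre of pressure: y_p = y_c + I_c/(y_c·A) = 2.85 + 0.565675/(2.85 × 5.61) = 2.85 + 0.0353801 = 2.88538 m along the plane.
Vertically, h_p = y_p·sinθ = 2.88538 × 0.510543 = 1.47311 m.

h_p = 1.47 m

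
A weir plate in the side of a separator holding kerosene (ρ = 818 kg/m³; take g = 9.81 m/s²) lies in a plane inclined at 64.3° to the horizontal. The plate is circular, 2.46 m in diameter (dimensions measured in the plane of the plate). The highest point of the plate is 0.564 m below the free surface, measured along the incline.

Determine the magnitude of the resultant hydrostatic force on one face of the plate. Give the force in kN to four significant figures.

γ = ρg = 818 × 9.81 / 1000 = 8.02458 kN/m³.
Let θ = 64.3° be the plate's angle to the horizontal; measure y along the incline from where the plane meets the free surface. Vertical depth h = y·sinθ with sinθ = 0.901077.
The centroid is at the centre, 1.23 m below the top of the plate, so y_c = 0.564 + 1.23 = 1.794 m and h_c = 1.794 × 0.901077 = 1.61653 m.
A = π(1.23)² = 4.75292 m².
Resultant F = γ·h_c·A = 8.02458 × 1.61653 × 4.75292 = 61.6548 kN.

F ≈ 61.65 kN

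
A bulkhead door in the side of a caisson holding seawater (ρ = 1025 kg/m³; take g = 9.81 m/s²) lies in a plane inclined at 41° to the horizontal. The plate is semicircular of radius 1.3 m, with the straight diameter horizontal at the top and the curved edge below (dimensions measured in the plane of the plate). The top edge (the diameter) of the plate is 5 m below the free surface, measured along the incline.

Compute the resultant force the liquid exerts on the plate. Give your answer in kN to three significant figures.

F ≈ 97.2 kN

γ = ρg = 1025 × 9.81 / 1000 = 10.05525 kN/m³.
Let θ = 41° be the plate's angle to the horizontal; measure y along the incline from where the plane meets the free surface. Vertical depth h = y·sinθ with sinθ = 0.656059.
The centroid of a semicircle lies 4r/(3π) = 0.551737 m from the diameter, here below the top edge, so y_c = 5 + 0.551737 = 5.55174 m and h_c = 5.55174 × 0.656059 = 3.64227 m.
A = πr²/2 = π × 1.3²/2 = 2.65465 m².
Resultant F = γ·h_c·A = 10.05525 × 3.64227 × 2.65465 = 97.2237 kN.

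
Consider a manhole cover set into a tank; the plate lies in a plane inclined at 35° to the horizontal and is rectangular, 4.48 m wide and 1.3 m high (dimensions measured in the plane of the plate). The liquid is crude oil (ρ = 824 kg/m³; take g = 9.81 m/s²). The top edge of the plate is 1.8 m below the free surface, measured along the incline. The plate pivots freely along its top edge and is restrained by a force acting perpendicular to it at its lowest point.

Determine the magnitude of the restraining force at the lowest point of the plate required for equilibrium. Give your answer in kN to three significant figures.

P ≈ 36.0 kN

γ = ρg = 824 × 9.81 / 1000 = 8.08344 kN/m³.
Let θ = 35° be the plate's angle to the horizontal; measure y along the incline from where the plane meets the free surface. Vertical depth h = y·sinθ with sinθ = 0.573576.
The centroid lies 1.3/2 = 0.65 m below the top edge, so y_c = 1.8 + 0.65 = 2.45 m and h_c = 2.45 × 0.573576 = 1.40526 m.
A = 4.48 × 1.3 = 5.824 m².
Resultant F = γ·h_c·A = 8.08344 × 1.40526 × 5.824 = 66.1568 kN.
I_c = b·h³/12 = 4.48 × 1.3³/12 = 0.820213 m⁴.
Centre of pressure: y_p = y_c + I_c/(y_c·A) = 2.45 + 0.820213/(2.45 × 5.824) = 2.45 + 0.057483 = 2.50748 m along the plane.
The resultant acts 0.65 + 0.057483 = 0.707483 m (along the plate) below the hinge at the top edge, so the moment about the hinge is M = F × 0.707483 = 66.1568 × 0.707483 = 46.8048 kN·m.
A normal force at the bottom, 1.3 m from the hinge, must supply this moment: P = 46.8048/1.3 = 36.0037 kN.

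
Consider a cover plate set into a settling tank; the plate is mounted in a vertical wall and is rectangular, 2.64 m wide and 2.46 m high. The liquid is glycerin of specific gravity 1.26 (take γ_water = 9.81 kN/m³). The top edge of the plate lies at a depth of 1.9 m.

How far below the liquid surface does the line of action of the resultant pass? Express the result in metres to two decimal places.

γ = 1.26 × 9.81 = 12.3606 kN/m³.
The centroid lies 2.46/2 = 1.23 m below the top edge, so the centroid depth is h_c = 1.9 + 1.23 = 3.13 m.
A = 2.64 × 2.46 = 6.4944 m².
Resultant F = γ·h_c·A = 12.3606 × 3.13 × 6.4944 = 251.26 kN.
I_c = b·h³/12 = 2.64 × 2.46³/12 = 3.27513 m⁴.
Centre of pressure: y_p = y_c + I_c/(y_c·A) = 3.13 + 3.27513/(3.13 × 6.4944) = 3.13 + 0.161118 = 3.29112 m along the plane.

h_p = 3.29 m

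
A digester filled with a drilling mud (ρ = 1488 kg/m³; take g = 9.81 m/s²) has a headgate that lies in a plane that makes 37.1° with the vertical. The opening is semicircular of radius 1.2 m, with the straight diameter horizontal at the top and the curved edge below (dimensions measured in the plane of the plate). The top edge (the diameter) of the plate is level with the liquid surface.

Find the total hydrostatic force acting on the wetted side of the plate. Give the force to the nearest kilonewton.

F ≈ 13 kN

γ = ρg = 1488 × 9.81 / 1000 = 14.59728 kN/m³.
The plate makes 37.1° with the vertical, i.e. θ = 90° − 37.1° = 52.9° to the horizontal. Measuring y along the incline from the free-surface line, vertical depth h = y·sinθ with sinθ = 0.797584.
The centroid of a semicircle lies 4r/(3π) = 0.509296 m from the diameter, here below the top edge, so y_c = 0.509296 m and h_c = 0.509296 × 0.797584 = 0.406206 m.
A = πr²/2 = π × 1.2²/2 = 2.26195 m².
Resultant F = γ·h_c·A = 14.59728 × 0.406206 × 2.26195 = 13.4122 kN.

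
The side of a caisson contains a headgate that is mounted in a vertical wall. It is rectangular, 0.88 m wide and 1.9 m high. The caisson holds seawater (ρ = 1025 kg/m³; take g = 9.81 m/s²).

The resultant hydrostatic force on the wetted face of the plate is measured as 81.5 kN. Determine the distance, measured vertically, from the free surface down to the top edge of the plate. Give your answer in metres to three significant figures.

d_top ≈ 3.90 m

γ = ρg = 1025 × 9.81 / 1000 = 10.05525 kN/m³.
A = 0.88 × 1.9 = 1.672 m².
From F = γ·h_c·A, the centroid depth is h_c = 81.5/(10.05525 × 1.672) = 4.84762 m.
The centroid lies 1.9/2 = 0.95 m below the top edge, so the top edge sits at h_top = 4.84762 − 0.95 = 3.89762 m below the surface.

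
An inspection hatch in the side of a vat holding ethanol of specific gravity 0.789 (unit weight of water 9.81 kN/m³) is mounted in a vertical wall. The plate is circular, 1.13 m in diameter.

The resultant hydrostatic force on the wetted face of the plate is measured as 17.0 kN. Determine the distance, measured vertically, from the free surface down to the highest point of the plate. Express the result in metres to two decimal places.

d_top ≈ 1.63 m

γ = 0.789 × 9.81 = 7.74009 kN/m³.
A = π(0.565)² = 1.00287 m².
From F = γ·h_c·A, the centroid depth is h_c = 17.0/(7.74009 × 1.00287) = 2.19007 m.
The centroid is at the centre, 0.565 m below the top of the plate, so the highest point sits at h_top = 2.19007 − 0.565 = 1.62507 m below the surface.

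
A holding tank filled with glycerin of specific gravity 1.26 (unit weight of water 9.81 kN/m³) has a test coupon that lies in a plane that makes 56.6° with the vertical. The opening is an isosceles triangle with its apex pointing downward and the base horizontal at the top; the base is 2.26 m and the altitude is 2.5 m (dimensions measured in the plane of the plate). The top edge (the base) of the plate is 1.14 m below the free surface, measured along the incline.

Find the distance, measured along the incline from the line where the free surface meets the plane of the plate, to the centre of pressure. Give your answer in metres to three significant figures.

γ = 1.26 × 9.81 = 12.3606 kN/m³.
The plate makes 56.6° with the vertical, i.e. θ = 90° − 56.6° = 33.4° to the horizontal. Measuring y along the incline from the free-surface line, vertical depth h = y·sinθ with sinθ = 0.550481.
With the apex down, the centroid sits h/3 = 2.5/3 = 0.833333 m below the base (the top edge), so y_c = 1.14 + 0.833333 = 1.97333 m and h_c = 1.97333 × 0.550481 = 1.08628 m.
A = ½ × 2.26 × 2.5 = 2.825 m².
Resultant F = γ·h_c·A = 12.3606 × 1.08628 × 2.825 = 37.9315 kN.
I_c = b·h³/36 = 2.26 × 2.5³/36 = 0.980903 m⁴.
Centre of pressure: y_p = y_c + I_c/(y_c·A) = 1.97333 + 0.980903/(1.97333 × 2.825) = 1.97333 + 0.175958 = 2.14929 m along the plane.

y_p = 2.15 m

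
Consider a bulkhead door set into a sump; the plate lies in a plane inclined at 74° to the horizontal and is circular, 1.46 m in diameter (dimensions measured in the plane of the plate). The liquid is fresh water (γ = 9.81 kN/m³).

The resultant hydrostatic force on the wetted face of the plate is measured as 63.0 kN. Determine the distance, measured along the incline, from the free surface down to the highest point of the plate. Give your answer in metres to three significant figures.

y_top ≈ 3.26 m

γ = 9.81 kN/m³.
A = π(0.73)² = 1.67415 m².
From F = γ·h_c·A, the centroid depth is h_c = 63.0/(9.81 × 1.67415) = 3.83599 m.
Let θ = 74° be the plate's angle to the horizontal; measure y along the incline from where the plane meets the free surface. Vertical depth h = y·sinθ with sinθ = 0.961262.
Along the incline, y_c = h_c/sinθ = 3.83599/0.961262 = 3.99058 m.
The centroid is at the centre, 0.73 m below the top of the plate, so the highest point sits at y_top = 3.99058 − 0.73 = 3.26058 m along the incline.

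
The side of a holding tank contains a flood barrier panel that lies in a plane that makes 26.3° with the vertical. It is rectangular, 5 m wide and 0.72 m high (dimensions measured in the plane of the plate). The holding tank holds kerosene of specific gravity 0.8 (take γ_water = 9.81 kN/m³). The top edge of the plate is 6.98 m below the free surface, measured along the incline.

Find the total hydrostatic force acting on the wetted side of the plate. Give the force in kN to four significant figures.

F ≈ 185.9 kN

γ = 0.8 × 9.81 = 7.848 kN/m³.
The plate makes 26.3° with the vertical, i.e. θ = 90° − 26.3° = 63.7° to the horizontal. Measuring y along the incline from the free-surface line, vertical depth h = y·sinθ with sinθ = 0.896486.
The centroid lies 0.72/2 = 0.36 m below the top edge, so y_c = 6.98 + 0.36 = 7.34 m and h_c = 7.34 × 0.896486 = 6.58021 m.
A = 5 × 0.72 = 3.6 m².
Resultant F = γ·h_c·A = 7.848 × 6.58021 × 3.6 = 185.909 kN.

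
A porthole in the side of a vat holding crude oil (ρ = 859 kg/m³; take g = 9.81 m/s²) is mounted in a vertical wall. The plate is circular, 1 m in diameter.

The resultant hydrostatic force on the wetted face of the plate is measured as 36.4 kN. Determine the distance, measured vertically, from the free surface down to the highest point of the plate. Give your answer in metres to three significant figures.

d_top ≈ 5.00 m

γ = ρg = 859 × 9.81 / 1000 = 8.42679 kN/m³.
A = π(0.5)² = 0.785398 m².
From F = γ·h_c·A, the centroid depth is h_c = 36.4/(8.42679 × 0.785398) = 5.49983 m.
The centroid is at the centre, 0.5 m below the top of the plate, so the highest point sits at h_top = 5.49983 − 0.5 = 4.99983 m below the surface.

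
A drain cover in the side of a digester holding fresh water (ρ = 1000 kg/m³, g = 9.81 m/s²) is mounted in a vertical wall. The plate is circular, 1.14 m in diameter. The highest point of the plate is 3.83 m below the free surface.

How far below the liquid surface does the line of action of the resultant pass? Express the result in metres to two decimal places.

h_p = 4.42 m

γ = ρg = 1000 × 9.81 = 9810 N/m³ = 9.81 kN/m³.
The centroid is at the centre, 0.57 m below the top of the plate, so the centroid depth is h_c = 3.83 + 0.57 = 4.4 m.
A = π(0.57)² = 1.0207 m².
Resultant F = γ·h_c·A = 9.81 × 4.4 × 1.0207 = 44.0575 kN.
I_c = πr⁴/4 = π × 0.57⁴/4 = 0.0829066 m⁴.
Centre of pressure: y_p = y_c + I_c/(y_c·A) = 4.4 + 0.0829066/(4.4 × 1.0207) = 4.4 + 0.0184603 = 4.41846 m along the plane.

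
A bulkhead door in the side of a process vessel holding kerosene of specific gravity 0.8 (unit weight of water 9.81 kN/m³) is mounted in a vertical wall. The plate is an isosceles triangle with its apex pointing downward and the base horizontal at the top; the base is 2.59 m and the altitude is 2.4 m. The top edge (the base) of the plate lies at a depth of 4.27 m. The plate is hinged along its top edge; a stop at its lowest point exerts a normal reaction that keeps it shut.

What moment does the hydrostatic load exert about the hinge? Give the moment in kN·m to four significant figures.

M ≈ 106.7 kN·m

γ = 0.8 × 9.81 = 7.848 kN/m³.
With the apex down, the centroid sits h/3 = 2.4/3 = 0.8 m below the base (the top edge), so the centroid depth is h_c = 4.27 + 0.8 = 5.07 m.
A = ½ × 2.59 × 2.4 = 3.108 m².
Resultant F = γ·h_c·A = 7.848 × 5.07 × 3.108 = 123.665 kN.
I_c = b·h³/36 = 2.59 × 2.4³/36 = 0.99456 m⁴.
Centre of pressure: y_p = y_c + I_c/(y_c·A) = 5.07 + 0.99456/(5.07 × 3.108) = 5.07 + 0.0631164 = 5.13312 m along the plane.
The resultant acts 0.8 + 0.0631164 = 0.863116 m (along the plate) below the hinge at the top edge, so the moment about the hinge is M = F × 0.863116 = 123.665 × 0.863116 = 106.737 kN·m.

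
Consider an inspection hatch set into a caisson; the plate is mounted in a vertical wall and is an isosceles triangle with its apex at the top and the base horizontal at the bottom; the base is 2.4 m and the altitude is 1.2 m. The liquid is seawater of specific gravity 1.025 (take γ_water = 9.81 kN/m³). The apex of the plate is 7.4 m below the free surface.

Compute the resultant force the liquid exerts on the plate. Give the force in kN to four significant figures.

γ = 1.025 × 9.81 = 10.05525 kN/m³.
With the apex up, the centroid sits 2h/3 = 2 × 1.2/3 = 0.8 m below the apex, so the centroid depth is h_c = 7.4 + 0.8 = 8.2 m.
A = ½ × 2.4 × 1.2 = 1.44 m².
Resultant F = γ·h_c·A = 10.05525 × 8.2 × 1.44 = 118.732 kN.

F ≈ 118.7 kN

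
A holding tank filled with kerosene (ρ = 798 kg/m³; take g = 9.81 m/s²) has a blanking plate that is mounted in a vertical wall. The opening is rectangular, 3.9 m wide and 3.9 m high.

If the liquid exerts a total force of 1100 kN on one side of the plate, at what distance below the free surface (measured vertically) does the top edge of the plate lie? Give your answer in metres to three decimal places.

d_top ≈ 7.288 m

γ = ρg = 798 × 9.81 / 1000 = 7.82838 kN/m³.
A = 3.9 × 3.9 = 15.21 m².
From F = γ·h_c·A, the centroid depth is h_c = 1100/(7.82838 × 15.21) = 9.23829 m.
The centroid lies 3.9/2 = 1.95 m below the top edge, so the top edge sits at h_top = 9.23829 − 1.95 = 7.28829 m below the surface.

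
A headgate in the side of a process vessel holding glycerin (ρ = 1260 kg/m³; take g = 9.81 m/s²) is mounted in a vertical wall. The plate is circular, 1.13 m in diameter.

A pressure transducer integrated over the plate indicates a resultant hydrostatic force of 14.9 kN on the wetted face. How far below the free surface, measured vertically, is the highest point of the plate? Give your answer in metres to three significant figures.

γ = ρg = 1260 × 9.81 / 1000 = 12.3606 kN/m³.
A = π(0.565)² = 1.00287 m².
From F = γ·h_c·A, the centroid depth is h_c = 14.9/(12.3606 × 1.00287) = 1.20199 m.
The centroid is at the centre, 0.565 m below the top of the plate, so the highest point sits at h_top = 1.20199 − 0.565 = 0.63699 m below the surface.

d_top ≈ 0.637 m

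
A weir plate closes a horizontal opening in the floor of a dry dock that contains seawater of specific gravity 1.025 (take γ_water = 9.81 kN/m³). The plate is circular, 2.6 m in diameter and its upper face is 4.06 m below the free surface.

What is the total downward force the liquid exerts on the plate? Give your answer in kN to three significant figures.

γ = 1.025 × 9.81 = 10.05525 kN/m³.
The plate is horizontal, so pressure is uniform at p = γ·h = 10.05525 × 4.06 = 40.8243 kN/m².
A = π(1.3)² = 5.30929 m².
F = p·A = 40.8243 × 5.30929 = 216.748 kN.

F ≈ 217 kN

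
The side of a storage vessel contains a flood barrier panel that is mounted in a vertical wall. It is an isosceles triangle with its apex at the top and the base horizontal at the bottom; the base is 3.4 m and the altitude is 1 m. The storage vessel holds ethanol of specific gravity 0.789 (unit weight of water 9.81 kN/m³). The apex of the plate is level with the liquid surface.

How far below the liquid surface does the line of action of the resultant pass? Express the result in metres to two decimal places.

γ = 0.789 × 9.81 = 7.74009 kN/m³.
With the apex up, the centroid sits 2h/3 = 2 × 1/3 = 0.666667 m below the apex, so the centroid depth is h_c = 0.666667 m.
A = ½ × 3.4 × 1 = 1.7 m².
Resultant F = γ·h_c·A = 7.74009 × 0.666667 × 1.7 = 8.77211 kN.
I_c = b·h³/36 = 3.4 × 1³/36 = 0.0944444 m⁴.
Centre of pressure: y_p = y_c + I_c/(y_c·A) = 0.666667 + 0.0944444/(0.666667 × 1.7) = 0.666667 + 0.0833333 = 0.75 m along the plane.

h_p = 0.75 m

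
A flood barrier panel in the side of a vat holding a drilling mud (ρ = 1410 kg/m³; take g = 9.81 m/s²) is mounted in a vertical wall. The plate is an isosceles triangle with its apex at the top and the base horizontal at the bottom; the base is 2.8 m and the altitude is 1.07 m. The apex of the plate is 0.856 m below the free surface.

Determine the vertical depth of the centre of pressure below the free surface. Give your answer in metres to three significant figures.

γ = ρg = 1410 × 9.81 / 1000 = 13.8321 kN/m³.
With the apex up, the centroid sits 2h/3 = 2 × 1.07/3 = 0.713333 m below the apex, so the centroid depth is h_c = 0.856 + 0.713333 = 1.56933 m.
A = ½ × 2.8 × 1.07 = 1.498 m².
Resultant F = γ·h_c·A = 13.8321 × 1.56933 × 1.498 = 32.5173 kN.
I_c = b·h³/36 = 2.8 × 1.07³/36 = 0.0952811 m⁴.
Centre of pressure: y_p = y_c + I_c/(y_c·A) = 1.56933 + 0.0952811/(1.56933 × 1.498) = 1.56933 + 0.0405304 = 1.60986 m along the plane.

h_p = 1.61 m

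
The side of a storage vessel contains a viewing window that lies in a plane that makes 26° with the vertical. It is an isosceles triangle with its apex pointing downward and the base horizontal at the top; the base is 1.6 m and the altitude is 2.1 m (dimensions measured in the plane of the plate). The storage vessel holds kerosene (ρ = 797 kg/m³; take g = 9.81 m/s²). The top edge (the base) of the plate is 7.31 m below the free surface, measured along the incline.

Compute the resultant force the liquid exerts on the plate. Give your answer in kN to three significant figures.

F ≈ 94.6 kN

γ = ρg = 797 × 9.81 / 1000 = 7.81857 kN/m³.
The plate makes 26° with the vertical, i.e. θ = 90° − 26° = 64° to the horizontal. Measuring y along the incline from the free-surface line, vertical depth h = y·sinθ with sinθ = 0.898794.
With the apex down, the centroid sits h/3 = 2.1/3 = 0.7 m below the base (the top edge), so y_c = 7.31 + 0.7 = 8.01 m and h_c = 8.01 × 0.898794 = 7.19934 m.
A = ½ × 1.6 × 2.1 = 1.68 m².
Resultant F = γ·h_c·A = 7.81857 × 7.19934 × 1.68 = 94.5648 kN.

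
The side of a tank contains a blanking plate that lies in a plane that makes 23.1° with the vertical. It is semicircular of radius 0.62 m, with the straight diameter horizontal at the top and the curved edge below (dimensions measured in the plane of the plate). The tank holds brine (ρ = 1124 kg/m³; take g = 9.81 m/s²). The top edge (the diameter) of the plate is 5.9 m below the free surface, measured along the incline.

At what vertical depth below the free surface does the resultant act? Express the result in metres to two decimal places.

h_p = 5.67 m

γ = ρg = 1124 × 9.81 / 1000 = 11.02644 kN/m³.
The plate makes 23.1° with the vertical, i.e. θ = 90° − 23.1° = 66.9° to the horizontal. Measuring y along the incline from the free-surface line, vertical depth h = y·sinθ with sinθ = 0.919821.
The centroid of a semicircle lies 4r/(3π) = 0.263136 m from the diameter, here below the top edge, so y_c = 5.9 + 0.263136 = 6.16314 m and h_c = 6.16314 × 0.919821 = 5.66899 m.
A = πr²/2 = π × 0.62²/2 = 0.603814 m².
Resultant F = γ·h_c·A = 11.02644 × 5.66899 × 0.603814 = 37.7437 kN.
I_c = (π/8 − 8/(9π))·r⁴ = 0.109757 × 0.62⁴ = 0.0162181 m⁴.
Centre of pressure: y_p = y_c + I_c/(y_c·A) = 6.16314 + 0.0162181/(6.16314 × 0.603814) = 6.16314 + 0.00435808 = 6.1675 m along the plane.
Vertically, h_p = y_p·sinθ = 6.1675 × 0.919821 = 5.673 m.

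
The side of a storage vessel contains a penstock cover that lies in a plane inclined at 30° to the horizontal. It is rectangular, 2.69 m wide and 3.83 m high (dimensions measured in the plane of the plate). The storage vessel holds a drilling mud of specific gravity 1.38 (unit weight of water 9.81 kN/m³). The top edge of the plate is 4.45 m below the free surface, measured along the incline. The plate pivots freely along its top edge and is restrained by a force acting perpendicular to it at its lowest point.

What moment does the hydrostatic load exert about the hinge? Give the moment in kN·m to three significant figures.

γ = 1.38 × 9.81 = 13.5378 kN/m³.
Let θ = 30° be the plate's angle to the horizontal; measure y along the incline from where the plane meets the free surface. Vertical depth h = y·sinθ with sinθ = 0.500000.
The centroid lies 3.83/2 = 1.915 m below the top edge, so y_c = 4.45 + 1.915 = 6.365 m and h_c = 6.365 × 0.500000 = 3.1825 m.
A = 2.69 × 3.83 = 10.3027 m².
Resultant F = γ·h_c·A = 13.5378 × 3.1825 × 10.3027 = 443.882 kN.
I_c = b·h³/12 = 2.69 × 3.83³/12 = 12.5941 m⁴.
Centre of pressure: y_p = y_c + I_c/(y_c·A) = 6.365 + 12.5941/(6.365 × 10.3027) = 6.365 + 0.192051 = 6.55705 m along the plane.
The resultant acts 1.915 + 0.192051 = 2.10705 m (along the plate) below the hinge at the top edge, so the moment about the hinge is M = F × 2.10705 = 443.882 × 2.10705 = 935.282 kN·m.

M ≈ 935 kN·m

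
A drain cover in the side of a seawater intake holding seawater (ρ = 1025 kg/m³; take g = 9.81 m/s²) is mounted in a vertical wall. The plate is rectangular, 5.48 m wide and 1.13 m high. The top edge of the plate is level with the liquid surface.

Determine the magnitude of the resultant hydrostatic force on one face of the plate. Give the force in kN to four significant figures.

γ = ρg = 1025 × 9.81 / 1000 = 10.05525 kN/m³.
The centroid lies 1.13/2 = 0.565 m below the top edge, so the centroid depth is h_c = 0.565 m.
A = 5.48 × 1.13 = 6.1924 m².
Resultant F = γ·h_c·A = 10.05525 × 0.565 × 6.1924 = 35.1804 kN.

F ≈ 35.18 kN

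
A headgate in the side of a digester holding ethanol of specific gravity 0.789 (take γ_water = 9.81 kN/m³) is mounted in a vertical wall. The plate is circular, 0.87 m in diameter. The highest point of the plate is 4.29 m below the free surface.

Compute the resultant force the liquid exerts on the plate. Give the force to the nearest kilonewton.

F ≈ 22 kN

γ = 0.789 × 9.81 = 7.74009 kN/m³.
The centroid is at the centre, 0.435 m below the top of the plate, so the centroid depth is h_c = 4.29 + 0.435 = 4.725 m.
A = π(0.435)² = 0.594468 m².
Resultant F = γ·h_c·A = 7.74009 × 4.725 × 0.594468 = 21.7408 kN.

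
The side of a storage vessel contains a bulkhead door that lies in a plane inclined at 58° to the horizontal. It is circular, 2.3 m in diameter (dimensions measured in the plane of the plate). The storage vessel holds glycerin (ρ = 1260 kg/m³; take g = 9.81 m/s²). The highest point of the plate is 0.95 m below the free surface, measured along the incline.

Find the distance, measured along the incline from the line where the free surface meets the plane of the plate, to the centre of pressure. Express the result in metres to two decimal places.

y_p = 2.26 m

γ = ρg = 1260 × 9.81 / 1000 = 12.3606 kN/m³.
Let θ = 58° be the plate's angle to the horizontal; measure y along the incline from where the plane meets the free surface. Vertical depth h = y·sinθ with sinθ = 0.848048.
The centroid is at the centre, 1.15 m below the top of the plate, so y_c = 0.95 + 1.15 = 2.1 m and h_c = 2.1 × 0.848048 = 1.7809 m.
A = π(1.15)² = 4.15476 m².
Resultant F = γ·h_c·A = 12.3606 × 1.7809 × 4.15476 = 91.4587 kN.
I_c = πr⁴/4 = π × 1.15⁴/4 = 1.37367 m⁴.
Centre of pressure: y_p = y_c + I_c/(y_c·A) = 2.1 + 1.37367/(2.1 × 4.15476) = 2.1 + 0.157441 = 2.25744 m along the plane.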